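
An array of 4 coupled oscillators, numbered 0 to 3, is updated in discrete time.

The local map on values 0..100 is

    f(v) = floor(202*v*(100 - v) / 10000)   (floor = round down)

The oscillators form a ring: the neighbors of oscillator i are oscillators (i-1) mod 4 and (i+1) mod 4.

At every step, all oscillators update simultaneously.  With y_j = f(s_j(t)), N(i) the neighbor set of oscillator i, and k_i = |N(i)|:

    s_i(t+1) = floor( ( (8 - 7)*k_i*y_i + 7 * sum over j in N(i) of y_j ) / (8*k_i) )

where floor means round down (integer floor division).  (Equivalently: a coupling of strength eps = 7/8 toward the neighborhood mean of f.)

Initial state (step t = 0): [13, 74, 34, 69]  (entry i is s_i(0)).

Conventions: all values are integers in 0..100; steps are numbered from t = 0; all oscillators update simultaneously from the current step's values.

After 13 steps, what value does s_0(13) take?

Answer: s_0(13) = 50

Derivation:
t=0: [13, 74, 34, 69]
t=1: [38, 34, 41, 34]
t=2: [45, 47, 45, 47]
t=3: [49, 49, 49, 49]
t=4: [50, 50, 50, 50]
t=5: [50, 50, 50, 50]
t=6: [50, 50, 50, 50]
t=7: [50, 50, 50, 50]
t=8: [50, 50, 50, 50]
t=9: [50, 50, 50, 50]
t=10: [50, 50, 50, 50]
t=11: [50, 50, 50, 50]
t=12: [50, 50, 50, 50]
t=13: [50, 50, 50, 50]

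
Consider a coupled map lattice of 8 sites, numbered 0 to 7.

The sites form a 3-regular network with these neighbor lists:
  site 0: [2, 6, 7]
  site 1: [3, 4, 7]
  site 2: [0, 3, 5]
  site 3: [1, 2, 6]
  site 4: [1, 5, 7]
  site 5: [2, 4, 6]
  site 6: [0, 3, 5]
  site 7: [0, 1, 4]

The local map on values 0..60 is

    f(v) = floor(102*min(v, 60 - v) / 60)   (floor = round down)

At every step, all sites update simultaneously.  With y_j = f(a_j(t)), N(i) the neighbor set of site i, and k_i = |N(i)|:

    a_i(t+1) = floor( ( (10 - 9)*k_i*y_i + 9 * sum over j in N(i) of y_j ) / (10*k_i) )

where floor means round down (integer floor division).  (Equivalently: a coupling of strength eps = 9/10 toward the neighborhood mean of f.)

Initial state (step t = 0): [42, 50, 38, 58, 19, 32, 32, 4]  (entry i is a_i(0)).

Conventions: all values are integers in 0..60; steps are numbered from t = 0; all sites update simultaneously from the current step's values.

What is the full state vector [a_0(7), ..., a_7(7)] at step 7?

Simulating step by step:
t=0: [42, 50, 38, 58, 19, 32, 32, 4]
t=1: [30, 14, 27, 30, 24, 39, 28, 24]
t=2: [44, 41, 45, 39, 33, 43, 45, 38]
t=3: [28, 38, 29, 28, 33, 31, 29, 34]
t=4: [47, 44, 47, 45, 43, 47, 47, 43]
t=5: [23, 27, 22, 23, 25, 23, 22, 25]
t=6: [38, 41, 38, 39, 42, 38, 38, 42]
t=7: [34, 31, 36, 35, 32, 34, 36, 32]

Answer: [34, 31, 36, 35, 32, 34, 36, 32]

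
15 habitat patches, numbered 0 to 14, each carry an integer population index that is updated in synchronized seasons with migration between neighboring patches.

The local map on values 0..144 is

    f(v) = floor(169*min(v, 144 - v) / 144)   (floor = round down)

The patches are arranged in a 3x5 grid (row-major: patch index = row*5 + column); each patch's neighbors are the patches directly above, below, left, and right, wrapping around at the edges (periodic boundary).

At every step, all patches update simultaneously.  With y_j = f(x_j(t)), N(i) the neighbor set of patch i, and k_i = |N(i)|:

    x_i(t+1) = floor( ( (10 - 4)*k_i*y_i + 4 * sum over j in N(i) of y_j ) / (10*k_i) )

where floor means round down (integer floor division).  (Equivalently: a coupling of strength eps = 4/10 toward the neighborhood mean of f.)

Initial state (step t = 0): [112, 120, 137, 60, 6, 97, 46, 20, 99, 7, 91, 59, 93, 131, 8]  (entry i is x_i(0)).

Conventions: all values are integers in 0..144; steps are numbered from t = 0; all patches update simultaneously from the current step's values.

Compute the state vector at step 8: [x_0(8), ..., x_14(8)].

Answer: [79, 78, 76, 77, 82, 80, 78, 77, 77, 82, 80, 78, 77, 77, 82]

Derivation:
t=0: [112, 120, 137, 60, 6, 97, 46, 20, 99, 7, 91, 59, 93, 131, 8]
t=1: [37, 33, 22, 50, 16, 49, 49, 31, 42, 17, 54, 61, 46, 28, 14]
t=2: [43, 42, 33, 47, 24, 52, 54, 40, 43, 25, 56, 63, 48, 36, 22]
t=3: [50, 51, 43, 48, 32, 57, 60, 48, 47, 33, 59, 67, 53, 43, 31]
t=4: [57, 61, 53, 52, 41, 63, 67, 57, 53, 42, 65, 72, 60, 50, 41]
t=5: [66, 71, 64, 59, 51, 70, 76, 66, 60, 52, 72, 79, 69, 58, 51]
t=6: [77, 80, 75, 68, 62, 79, 79, 76, 69, 63, 79, 78, 77, 68, 62]
t=7: [76, 76, 79, 78, 73, 75, 76, 78, 79, 73, 75, 76, 78, 78, 73]
t=8: [79, 78, 76, 77, 82, 80, 78, 77, 77, 82, 80, 78, 77, 77, 82]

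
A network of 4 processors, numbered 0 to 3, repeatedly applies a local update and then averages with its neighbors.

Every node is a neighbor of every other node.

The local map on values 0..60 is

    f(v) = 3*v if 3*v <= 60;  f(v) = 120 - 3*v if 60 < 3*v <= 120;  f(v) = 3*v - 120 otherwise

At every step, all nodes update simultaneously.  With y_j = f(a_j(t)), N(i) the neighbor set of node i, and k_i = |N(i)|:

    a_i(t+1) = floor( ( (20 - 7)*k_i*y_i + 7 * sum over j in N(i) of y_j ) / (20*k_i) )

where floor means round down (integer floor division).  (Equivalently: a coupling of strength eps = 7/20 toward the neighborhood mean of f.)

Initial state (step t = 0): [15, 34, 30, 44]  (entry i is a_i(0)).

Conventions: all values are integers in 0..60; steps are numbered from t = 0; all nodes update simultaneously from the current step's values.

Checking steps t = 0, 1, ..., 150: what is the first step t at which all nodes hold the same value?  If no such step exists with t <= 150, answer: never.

Answer: 15
Key observation: Synchronization is absorbing here: once all nodes are equal they stay equal, and step 15 is the first all-equal step.

Derivation:
t=0: [15, 34, 30, 44]  (not all equal)
t=1: [36, 21, 28, 18]  (not all equal)
t=2: [24, 48, 37, 47]  (not all equal)
t=3: [37, 24, 16, 23]  (not all equal)
t=4: [23, 43, 43, 45]  (not all equal)
t=5: [37, 14, 14, 17]  (not all equal)
t=6: [21, 39, 39, 44]  (not all equal)
t=7: [39, 10, 10, 15]  (not all equal)
t=8: [14, 28, 28, 36]  (not all equal)
t=9: [37, 33, 33, 21]  (not all equal)
t=10: [17, 23, 23, 43]  (not all equal)
t=11: [46, 46, 46, 23]  (not all equal)
t=12: [21, 21, 21, 39]  (not all equal)
t=13: [50, 50, 50, 21]  (not all equal)
t=14: [33, 33, 33, 47]  (not all equal)
t=15: [21, 21, 21, 21]  (all equal)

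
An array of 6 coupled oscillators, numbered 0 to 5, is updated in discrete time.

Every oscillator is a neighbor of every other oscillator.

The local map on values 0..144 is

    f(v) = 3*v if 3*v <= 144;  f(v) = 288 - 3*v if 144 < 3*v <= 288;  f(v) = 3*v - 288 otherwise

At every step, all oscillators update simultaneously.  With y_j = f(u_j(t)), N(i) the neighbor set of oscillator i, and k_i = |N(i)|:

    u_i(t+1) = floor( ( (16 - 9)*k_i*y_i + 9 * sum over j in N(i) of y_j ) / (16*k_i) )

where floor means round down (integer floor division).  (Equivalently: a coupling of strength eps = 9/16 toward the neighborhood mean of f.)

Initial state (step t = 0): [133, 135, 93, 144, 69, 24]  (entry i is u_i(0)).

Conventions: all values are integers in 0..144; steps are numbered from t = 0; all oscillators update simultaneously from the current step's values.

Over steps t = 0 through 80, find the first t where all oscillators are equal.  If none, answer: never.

Simulating step by step:
t=0: [133, 135, 93, 144, 69, 24]  (not all equal)
t=1: [96, 98, 63, 106, 86, 83]  (not all equal)
t=2: [22, 24, 55, 32, 32, 35]  (not all equal)
t=3: [84, 86, 102, 93, 93, 96]  (not all equal)
t=4: [23, 21, 17, 14, 14, 11]  (not all equal)
t=5: [56, 54, 50, 47, 47, 44]  (not all equal)
t=6: [128, 130, 134, 135, 135, 132]  (not all equal)
t=7: [104, 106, 110, 111, 111, 108]  (not all equal)
t=8: [32, 34, 38, 39, 39, 36]  (not all equal)
t=9: [104, 106, 110, 111, 111, 108]  (not all equal)

Answer: never
Key observation: The state at step 7 reappears at step 9 — the system is in a cycle of period 2 from step 7 on.  No step 0..9 is synchronized, and the cycle repeats forever, so no step up to 80 (or ever) has all oscillators equal.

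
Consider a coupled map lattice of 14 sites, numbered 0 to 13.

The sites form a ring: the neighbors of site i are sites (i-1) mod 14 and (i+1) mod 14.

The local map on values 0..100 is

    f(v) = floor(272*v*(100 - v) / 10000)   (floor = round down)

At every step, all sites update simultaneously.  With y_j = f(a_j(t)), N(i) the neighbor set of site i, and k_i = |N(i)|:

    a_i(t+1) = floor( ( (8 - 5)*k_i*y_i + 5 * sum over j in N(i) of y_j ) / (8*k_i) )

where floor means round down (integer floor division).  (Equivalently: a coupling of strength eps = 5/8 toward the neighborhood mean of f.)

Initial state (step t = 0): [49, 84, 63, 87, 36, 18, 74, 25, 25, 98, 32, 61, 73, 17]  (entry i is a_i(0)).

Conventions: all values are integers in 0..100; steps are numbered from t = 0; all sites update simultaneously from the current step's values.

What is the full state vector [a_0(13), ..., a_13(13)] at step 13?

Answer: [62, 62, 62, 62, 62, 62, 62, 62, 62, 62, 62, 62, 62, 62]

Derivation:
t=0: [49, 84, 63, 87, 36, 18, 74, 25, 25, 98, 32, 61, 73, 17]
t=1: [48, 54, 44, 50, 45, 50, 47, 51, 36, 36, 43, 59, 51, 51]
t=2: [67, 67, 67, 67, 67, 67, 67, 65, 63, 63, 64, 65, 66, 67]
t=3: [60, 60, 60, 60, 60, 60, 60, 61, 62, 62, 62, 61, 60, 60]
t=4: [65, 65, 65, 65, 65, 65, 64, 64, 64, 64, 64, 64, 64, 65]
t=5: [61, 61, 61, 61, 61, 61, 61, 62, 62, 62, 62, 62, 61, 61]
t=6: [64, 64, 64, 64, 64, 64, 64, 64, 64, 64, 64, 64, 64, 64]
t=7: [62, 62, 62, 62, 62, 62, 62, 62, 62, 62, 62, 62, 62, 62]
t=8: [64, 64, 64, 64, 64, 64, 64, 64, 64, 64, 64, 64, 64, 64]
t=9: [62, 62, 62, 62, 62, 62, 62, 62, 62, 62, 62, 62, 62, 62]
t=10: [64, 64, 64, 64, 64, 64, 64, 64, 64, 64, 64, 64, 64, 64]
t=11: [62, 62, 62, 62, 62, 62, 62, 62, 62, 62, 62, 62, 62, 62]
t=12: [64, 64, 64, 64, 64, 64, 64, 64, 64, 64, 64, 64, 64, 64]
t=13: [62, 62, 62, 62, 62, 62, 62, 62, 62, 62, 62, 62, 62, 62]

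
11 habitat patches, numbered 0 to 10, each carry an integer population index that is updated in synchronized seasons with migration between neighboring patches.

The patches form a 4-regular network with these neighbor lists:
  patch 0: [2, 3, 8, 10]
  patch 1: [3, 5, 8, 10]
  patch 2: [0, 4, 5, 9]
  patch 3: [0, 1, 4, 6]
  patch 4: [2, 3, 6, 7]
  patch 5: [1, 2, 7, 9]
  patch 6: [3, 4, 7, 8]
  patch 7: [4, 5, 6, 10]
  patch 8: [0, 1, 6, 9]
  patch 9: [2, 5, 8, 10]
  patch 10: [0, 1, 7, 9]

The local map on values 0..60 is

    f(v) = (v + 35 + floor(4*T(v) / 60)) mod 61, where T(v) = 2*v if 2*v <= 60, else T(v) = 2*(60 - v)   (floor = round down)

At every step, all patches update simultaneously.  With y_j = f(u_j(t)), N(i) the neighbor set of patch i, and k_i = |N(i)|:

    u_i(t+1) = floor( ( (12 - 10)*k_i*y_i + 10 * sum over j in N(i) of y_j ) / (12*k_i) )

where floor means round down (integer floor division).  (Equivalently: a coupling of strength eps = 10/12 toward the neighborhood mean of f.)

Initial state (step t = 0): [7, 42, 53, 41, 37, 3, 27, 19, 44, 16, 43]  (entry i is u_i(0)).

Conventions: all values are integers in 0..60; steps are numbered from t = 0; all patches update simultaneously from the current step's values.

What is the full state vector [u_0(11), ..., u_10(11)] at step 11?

Simulating step by step:
t=0: [7, 42, 53, 41, 37, 3, 27, 19, 44, 16, 43]
t=1: [24, 22, 35, 19, 24, 38, 22, 24, 27, 30, 38]
t=2: [18, 28, 7, 34, 26, 19, 22, 18, 27, 10, 16]
t=3: [32, 26, 40, 27, 35, 40, 25, 44, 35, 39, 42]
t=4: [11, 10, 13, 6, 10, 13, 10, 13, 8, 15, 12]
t=5: [45, 45, 48, 45, 46, 49, 45, 47, 47, 48, 48]
t=6: [22, 22, 22, 21, 21, 22, 21, 22, 21, 23, 21]
t=7: [58, 58, 46, 58, 58, 46, 58, 58, 46, 48, 46]
t=8: [25, 25, 26, 32, 29, 26, 29, 27, 28, 21, 28]
t=9: [4, 4, 14, 4, 5, 14, 6, 4, 15, 13, 14]
t=10: [46, 46, 45, 39, 41, 45, 42, 44, 43, 50, 42]
t=11: [18, 18, 21, 18, 18, 21, 17, 18, 20, 20, 21]

Answer: [18, 18, 21, 18, 18, 21, 17, 18, 20, 20, 21]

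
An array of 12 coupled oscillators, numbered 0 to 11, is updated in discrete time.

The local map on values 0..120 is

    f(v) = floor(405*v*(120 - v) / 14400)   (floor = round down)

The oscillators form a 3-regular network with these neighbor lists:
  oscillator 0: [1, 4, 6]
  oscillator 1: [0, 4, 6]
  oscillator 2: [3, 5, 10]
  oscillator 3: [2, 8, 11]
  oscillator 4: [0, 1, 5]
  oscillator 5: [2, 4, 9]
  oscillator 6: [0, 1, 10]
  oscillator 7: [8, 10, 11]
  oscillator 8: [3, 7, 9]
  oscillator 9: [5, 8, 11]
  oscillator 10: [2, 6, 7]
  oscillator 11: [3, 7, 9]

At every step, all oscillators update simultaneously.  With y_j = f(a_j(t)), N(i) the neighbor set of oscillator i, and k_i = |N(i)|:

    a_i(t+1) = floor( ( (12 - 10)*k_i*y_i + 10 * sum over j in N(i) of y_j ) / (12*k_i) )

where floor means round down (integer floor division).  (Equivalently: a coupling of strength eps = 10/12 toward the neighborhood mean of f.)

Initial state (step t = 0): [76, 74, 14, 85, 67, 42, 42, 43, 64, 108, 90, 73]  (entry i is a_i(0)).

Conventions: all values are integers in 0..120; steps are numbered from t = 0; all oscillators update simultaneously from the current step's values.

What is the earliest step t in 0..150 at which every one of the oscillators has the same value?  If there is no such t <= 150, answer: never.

Simulating step by step:
t=0: [76, 74, 14, 85, 67, 42, 42, 43, 64, 108, 90, 73]  (not all equal)
t=1: [95, 95, 76, 79, 94, 64, 88, 90, 75, 86, 75, 74]  (not all equal)
t=2: [70, 70, 94, 93, 75, 84, 75, 91, 84, 93, 84, 84]  (not all equal)
t=3: [95, 95, 78, 77, 93, 78, 93, 83, 73, 82, 79, 73]  (not all equal)
t=4: [68, 68, 92, 94, 73, 84, 73, 92, 89, 93, 84, 89]  (not all equal)
t=5: [97, 97, 78, 74, 94, 80, 94, 78, 71, 78, 80, 71]  (not all equal)
t=6: [65, 65, 91, 95, 70, 85, 70, 94, 93, 94, 85, 93]  (not all equal)
t=7: [98, 98, 76, 70, 94, 80, 94, 73, 67, 73, 80, 67]  (not all equal)
t=8: [64, 64, 92, 97, 69, 86, 69, 96, 97, 96, 86, 97]  (not all equal)
t=9: [98, 98, 74, 64, 94, 78, 94, 67, 63, 67, 78, 63]  (not all equal)
t=10: [64, 64, 94, 98, 70, 88, 70, 97, 99, 97, 88, 99]  (not all equal)
t=11: [98, 98, 71, 61, 93, 76, 93, 64, 60, 64, 76, 60]  (not all equal)
t=12: [65, 65, 96, 99, 71, 89, 71, 98, 100, 98, 89, 100]  (not all equal)
t=13: [98, 98, 69, 58, 93, 74, 93, 62, 58, 62, 74, 58]  (not all equal)
t=14: [65, 65, 97, 100, 71, 90, 71, 99, 101, 99, 90, 101]  (not all equal)
t=15: [98, 98, 67, 56, 92, 72, 92, 59, 56, 59, 72, 56]  (not all equal)
t=16: [66, 66, 98, 99, 72, 91, 72, 99, 100, 99, 91, 100]  (not all equal)
t=17: [98, 98, 67, 57, 92, 72, 92, 61, 57, 61, 72, 57]  (not all equal)
t=18: [66, 66, 98, 99, 72, 91, 72, 99, 100, 99, 91, 100]  (not all equal)

Answer: never
Key observation: The state at step 16 reappears at step 18 — the system is in a cycle of period 2 from step 16 on.  No step 0..18 is synchronized, and the cycle repeats forever, so no step up to 150 (or ever) has all oscillators equal.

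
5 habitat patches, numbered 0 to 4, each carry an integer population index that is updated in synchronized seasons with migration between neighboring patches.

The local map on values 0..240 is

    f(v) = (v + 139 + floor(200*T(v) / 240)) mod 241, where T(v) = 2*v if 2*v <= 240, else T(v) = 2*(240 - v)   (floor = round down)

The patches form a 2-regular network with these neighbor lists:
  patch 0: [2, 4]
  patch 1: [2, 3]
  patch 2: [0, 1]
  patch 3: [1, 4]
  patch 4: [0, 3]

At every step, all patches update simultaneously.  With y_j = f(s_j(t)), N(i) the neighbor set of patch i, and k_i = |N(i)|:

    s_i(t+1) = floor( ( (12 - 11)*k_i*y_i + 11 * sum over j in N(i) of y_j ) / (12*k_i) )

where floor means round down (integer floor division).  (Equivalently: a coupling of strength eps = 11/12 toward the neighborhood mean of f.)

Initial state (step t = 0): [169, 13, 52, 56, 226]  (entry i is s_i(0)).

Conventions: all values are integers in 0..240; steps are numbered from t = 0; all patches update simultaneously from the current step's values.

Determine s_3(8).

Answer: s_3(8) = 178

Derivation:
t=0: [169, 13, 52, 56, 226]
t=1: [99, 52, 167, 150, 118]
t=2: [195, 179, 106, 130, 182]
t=3: [177, 194, 173, 179, 188]
t=4: [177, 179, 174, 170, 178]
t=5: [180, 182, 179, 178, 181]
t=6: [177, 178, 177, 176, 178]
t=7: [179, 179, 179, 179, 179]
t=8: [178, 178, 178, 178, 178]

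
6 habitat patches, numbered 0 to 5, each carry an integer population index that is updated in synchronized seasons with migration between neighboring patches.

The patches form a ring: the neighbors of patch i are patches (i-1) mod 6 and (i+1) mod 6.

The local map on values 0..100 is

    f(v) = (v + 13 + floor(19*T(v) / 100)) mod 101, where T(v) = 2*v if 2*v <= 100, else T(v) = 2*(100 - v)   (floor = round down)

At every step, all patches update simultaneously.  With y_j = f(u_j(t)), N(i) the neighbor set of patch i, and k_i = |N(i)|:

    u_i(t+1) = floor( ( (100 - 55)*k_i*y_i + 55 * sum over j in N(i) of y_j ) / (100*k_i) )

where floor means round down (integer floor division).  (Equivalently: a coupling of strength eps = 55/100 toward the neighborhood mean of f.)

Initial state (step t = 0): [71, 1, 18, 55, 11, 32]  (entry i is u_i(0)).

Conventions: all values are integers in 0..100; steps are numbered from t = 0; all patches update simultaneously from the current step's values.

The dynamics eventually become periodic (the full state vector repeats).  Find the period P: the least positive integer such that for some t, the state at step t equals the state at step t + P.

Answer: 6
Key observation: The state at step 6, [71, 28, 2, 29, 71, 97], reappears at step 12 — and no state repeats earlier — so the cycle the system enters has period 6.

Derivation:
t=0: [71, 1, 18, 55, 11, 32]
t=1: [62, 42, 43, 56, 51, 59]
t=2: [83, 75, 75, 80, 84, 86]
t=3: [27, 70, 97, 72, 29, 2]
t=4: [52, 58, 56, 60, 54, 35]
t=5: [77, 84, 86, 86, 78, 73]
t=6: [71, 28, 2, 29, 71, 97]
t=7: [59, 53, 35, 54, 60, 56]
t=8: [85, 78, 73, 78, 86, 86]
t=9: [28, 71, 97, 71, 29, 2]
t=10: [53, 59, 56, 60, 54, 35]
t=11: [78, 85, 86, 86, 78, 73]
t=12: [71, 28, 2, 29, 71, 97]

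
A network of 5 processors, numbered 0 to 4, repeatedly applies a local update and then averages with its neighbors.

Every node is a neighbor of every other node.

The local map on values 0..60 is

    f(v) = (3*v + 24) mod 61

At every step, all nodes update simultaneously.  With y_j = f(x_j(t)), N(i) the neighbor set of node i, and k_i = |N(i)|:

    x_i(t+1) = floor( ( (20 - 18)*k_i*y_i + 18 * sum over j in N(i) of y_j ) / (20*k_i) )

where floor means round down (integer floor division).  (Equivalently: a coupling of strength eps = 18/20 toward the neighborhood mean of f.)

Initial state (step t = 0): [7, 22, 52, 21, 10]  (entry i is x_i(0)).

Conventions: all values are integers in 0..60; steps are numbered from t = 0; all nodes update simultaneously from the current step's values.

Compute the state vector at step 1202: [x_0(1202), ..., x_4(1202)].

Simulating step by step:
t=0: [7, 22, 52, 21, 10]
t=1: [42, 44, 40, 44, 40]
t=2: [28, 27, 28, 27, 28]
t=3: [45, 46, 45, 46, 45]
t=4: [38, 37, 38, 37, 38]
t=5: [14, 15, 14, 15, 14]
t=6: [6, 5, 6, 5, 6]
t=7: [40, 41, 40, 41, 40]
t=8: [23, 22, 23, 22, 23]
t=9: [30, 31, 30, 31, 30]
t=10: [54, 53, 54, 53, 54]
t=11: [1, 2, 1, 2, 1]
t=12: [28, 27, 28, 27, 28]

Answer: [28, 27, 28, 27, 28]
Key observation: The state at step 2, [28, 27, 28, 27, 28], reappears at step 12: the system is in a cycle of period 10 from step 2 on.  Therefore the state at step 1202 equals the state at step 2 + ((1202 - 2) mod 10) = 2, which is [28, 27, 28, 27, 28].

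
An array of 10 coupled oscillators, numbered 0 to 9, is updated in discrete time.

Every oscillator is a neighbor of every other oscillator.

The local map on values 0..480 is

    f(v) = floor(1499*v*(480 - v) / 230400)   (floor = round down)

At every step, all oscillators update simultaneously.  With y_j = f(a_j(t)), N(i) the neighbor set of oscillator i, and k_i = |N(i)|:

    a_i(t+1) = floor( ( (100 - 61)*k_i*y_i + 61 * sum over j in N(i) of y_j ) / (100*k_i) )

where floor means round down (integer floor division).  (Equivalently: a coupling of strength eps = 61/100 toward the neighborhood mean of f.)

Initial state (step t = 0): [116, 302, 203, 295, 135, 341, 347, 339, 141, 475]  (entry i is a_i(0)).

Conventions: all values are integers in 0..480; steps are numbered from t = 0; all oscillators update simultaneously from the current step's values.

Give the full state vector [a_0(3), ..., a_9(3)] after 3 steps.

Simulating step by step:
t=0: [116, 302, 203, 295, 135, 341, 347, 339, 141, 475]
t=1: [284, 308, 313, 310, 293, 295, 292, 295, 295, 200]
t=2: [355, 350, 348, 349, 353, 353, 354, 353, 353, 356]
t=3: [290, 293, 293, 293, 291, 291, 291, 291, 291, 290]

Answer: [290, 293, 293, 293, 291, 291, 291, 291, 291, 290]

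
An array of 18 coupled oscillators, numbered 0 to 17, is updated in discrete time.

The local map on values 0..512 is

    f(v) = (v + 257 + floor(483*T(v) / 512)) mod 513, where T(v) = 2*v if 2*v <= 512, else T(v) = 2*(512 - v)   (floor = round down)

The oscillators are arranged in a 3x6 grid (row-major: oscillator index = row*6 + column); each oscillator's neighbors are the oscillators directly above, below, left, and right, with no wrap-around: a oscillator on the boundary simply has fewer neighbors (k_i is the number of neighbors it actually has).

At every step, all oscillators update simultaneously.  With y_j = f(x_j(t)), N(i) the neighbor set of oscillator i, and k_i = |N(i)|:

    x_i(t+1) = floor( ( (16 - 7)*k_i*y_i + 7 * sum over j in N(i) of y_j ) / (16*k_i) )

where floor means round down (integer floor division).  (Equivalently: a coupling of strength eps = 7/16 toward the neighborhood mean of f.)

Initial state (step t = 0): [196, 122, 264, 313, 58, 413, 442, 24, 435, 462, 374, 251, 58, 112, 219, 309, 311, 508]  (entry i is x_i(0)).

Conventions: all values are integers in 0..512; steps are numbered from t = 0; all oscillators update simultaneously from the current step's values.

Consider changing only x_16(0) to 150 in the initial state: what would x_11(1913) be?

Simulating step by step:
t=0: [196, 122, 264, 313, 58, 413, 442, 24, 435, 462, 374, 251, 58, 112, 219, 309, 150, 508]
t=1: [264, 215, 391, 417, 406, 388, 333, 271, 343, 340, 362, 406, 322, 201, 332, 369, 256, 286]
t=2: [437, 395, 365, 354, 355, 358, 432, 428, 408, 395, 392, 372, 399, 373, 395, 405, 450, 438]
t=3: [330, 353, 377, 389, 389, 390, 330, 340, 352, 361, 361, 370, 354, 365, 359, 346, 325, 331]
t=4: [412, 397, 379, 369, 368, 367, 412, 404, 394, 388, 389, 384, 398, 391, 392, 401, 412, 409]
t=5: [346, 356, 370, 378, 380, 380, 346, 353, 361, 365, 365, 367, 355, 360, 360, 355, 348, 351]
t=6: [401, 393, 383, 376, 375, 375, 400, 395, 388, 386, 386, 384, 395, 391, 390, 393, 397, 395]
t=7: [355, 361, 368, 373, 375, 375, 356, 359, 365, 367, 367, 368, 359, 361, 363, 361, 359, 360]
t=8: [393, 389, 383, 380, 378, 378, 393, 390, 386, 384, 383, 383, 391, 389, 388, 388, 389, 388]
t=9: [361, 365, 369, 372, 373, 373, 361, 364, 367, 368, 369, 369, 363, 364, 365, 365, 365, 366]
t=10: [388, 386, 382, 380, 379, 379, 388, 386, 384, 383, 382, 382, 388, 387, 385, 385, 385, 384]
t=11: [365, 367, 370, 372, 372, 372, 365, 366, 369, 370, 370, 371, 365, 366, 367, 368, 368, 369]
t=12: [385, 384, 381, 380, 380, 380, 385, 384, 382, 381, 381, 381, 385, 385, 383, 382, 382, 382]
t=13: [368, 369, 371, 372, 372, 372, 368, 369, 370, 371, 372, 372, 368, 368, 370, 371, 371, 371]
t=14: [382, 382, 381, 380, 380, 380, 382, 382, 381, 380, 380, 380, 383, 382, 381, 381, 380, 380]
t=15: [371, 371, 372, 372, 373, 373, 370, 371, 372, 372, 373, 373, 370, 371, 371, 372, 372, 373]
t=16: [381, 380, 380, 379, 379, 379, 381, 380, 380, 379, 379, 379, 381, 381, 380, 380, 379, 379]
t=17: [372, 372, 373, 373, 373, 373, 372, 372, 373, 373, 373, 373, 372, 372, 372, 373, 373, 373]
t=18: [380, 379, 379, 379, 379, 379, 380, 379, 379, 379, 379, 379, 380, 380, 379, 379, 379, 379]
t=19: [373, 373, 373, 373, 373, 373, 373, 373, 373, 373, 373, 373, 373, 373, 373, 373, 373, 373]
t=20: [379, 379, 379, 379, 379, 379, 379, 379, 379, 379, 379, 379, 379, 379, 379, 379, 379, 379]
t=21: [373, 373, 373, 373, 373, 373, 373, 373, 373, 373, 373, 373, 373, 373, 373, 373, 373, 373]

Answer: x_11(1913) = 373
Key observation: The state at step 19, [373, 373, 373, 373, 373, 373, 373, 373, 373, 373, 373, 373, 373, 373, 373, 373, 373, 373], reappears at step 21: the system is in a cycle of period 2 from step 19 on.  Therefore the state at step 1913 equals the state at step 19 + ((1913 - 19) mod 2) = 19, which is [373, 373, 373, 373, 373, 373, 373, 373, 373, 373, 373, 373, 373, 373, 373, 373, 373, 373].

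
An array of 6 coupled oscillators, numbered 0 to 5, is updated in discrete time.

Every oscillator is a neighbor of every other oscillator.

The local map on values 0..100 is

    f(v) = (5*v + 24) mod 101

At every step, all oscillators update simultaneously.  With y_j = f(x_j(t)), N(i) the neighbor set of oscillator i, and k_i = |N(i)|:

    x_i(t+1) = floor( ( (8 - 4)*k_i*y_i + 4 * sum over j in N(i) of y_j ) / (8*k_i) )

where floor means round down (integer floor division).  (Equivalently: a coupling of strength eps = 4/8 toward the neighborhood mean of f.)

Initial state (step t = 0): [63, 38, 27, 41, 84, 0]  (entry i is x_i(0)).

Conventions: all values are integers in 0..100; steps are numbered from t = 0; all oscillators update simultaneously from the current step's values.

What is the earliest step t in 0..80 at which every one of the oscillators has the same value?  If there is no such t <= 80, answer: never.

Simulating step by step:
t=0: [63, 38, 27, 41, 84, 0]  (not all equal)
t=1: [34, 24, 42, 30, 35, 29]  (not all equal)
t=2: [77, 57, 53, 69, 79, 67]  (not all equal)
t=3: [25, 25, 58, 49, 29, 45]  (not all equal)
t=4: [48, 48, 33, 55, 56, 47]  (not all equal)
t=5: [61, 61, 71, 75, 37, 59]  (not all equal)
t=6: [35, 35, 55, 63, 27, 31]  (not all equal)
t=7: [85, 85, 85, 60, 69, 77]  (not all equal)
t=8: [40, 40, 40, 31, 49, 24]  (not all equal)
t=9: [34, 34, 34, 56, 52, 42]  (not all equal)
t=10: [76, 76, 76, 39, 72, 52]  (not all equal)
t=11: [18, 18, 18, 24, 50, 50]  (not all equal)
t=12: [27, 27, 27, 39, 51, 51]  (not all equal)
t=13: [57, 57, 57, 41, 65, 65]  (not all equal)
t=14: [16, 16, 16, 24, 32, 32]  (not all equal)
t=15: [23, 23, 23, 39, 55, 55]  (not all equal)
t=16: [47, 47, 47, 39, 71, 71]  (not all equal)
t=17: [56, 56, 56, 40, 64, 64]  (not all equal)
t=18: [11, 11, 11, 19, 27, 27]  (not all equal)
t=19: [68, 68, 68, 44, 60, 60]  (not all equal)
t=20: [51, 51, 51, 43, 35, 35]  (not all equal)
t=21: [77, 77, 77, 61, 85, 85]  (not all equal)
t=22: [15, 15, 15, 23, 31, 31]  (not all equal)
t=23: [88, 88, 88, 64, 80, 80]  (not all equal)
t=24: [50, 50, 50, 42, 34, 34]  (not all equal)
t=25: [72, 72, 72, 56, 80, 80]  (not all equal)
t=26: [60, 60, 60, 28, 36, 36]  (not all equal)
t=27: [21, 21, 21, 38, 13, 13]  (not all equal)
t=28: [38, 38, 38, 32, 63, 63]  (not all equal)
t=29: [23, 23, 23, 52, 33, 33]  (not all equal)
t=30: [52, 52, 52, 70, 72, 72]  (not all equal)
t=31: [80, 80, 80, 76, 80, 80]  (not all equal)
t=32: [18, 18, 18, 10, 18, 18]  (not all equal)
t=33: [19, 19, 19, 43, 19, 19]  (not all equal)
t=34: [19, 19, 19, 27, 19, 19]  (not all equal)
t=35: [22, 22, 22, 38, 22, 22]  (not all equal)
t=36: [30, 30, 30, 22, 30, 30]  (not all equal)
t=37: [69, 69, 69, 53, 69, 69]  (not all equal)
t=38: [68, 68, 68, 76, 68, 68]  (not all equal)
t=39: [54, 54, 54, 30, 54, 54]  (not all equal)
t=40: [90, 90, 90, 82, 90, 90]  (not all equal)
t=41: [66, 66, 66, 50, 66, 66]  (not all equal)
t=42: [53, 53, 53, 61, 53, 53]  (not all equal)
t=43: [80, 80, 80, 56, 80, 80]  (not all equal)
t=44: [18, 18, 18, 10, 18, 18]  (not all equal)

Answer: never
Key observation: The state at step 32 reappears at step 44 — the system is in a cycle of period 12 from step 32 on.  No step 0..44 is synchronized, and the cycle repeats forever, so no step up to 80 (or ever) has all oscillators equal.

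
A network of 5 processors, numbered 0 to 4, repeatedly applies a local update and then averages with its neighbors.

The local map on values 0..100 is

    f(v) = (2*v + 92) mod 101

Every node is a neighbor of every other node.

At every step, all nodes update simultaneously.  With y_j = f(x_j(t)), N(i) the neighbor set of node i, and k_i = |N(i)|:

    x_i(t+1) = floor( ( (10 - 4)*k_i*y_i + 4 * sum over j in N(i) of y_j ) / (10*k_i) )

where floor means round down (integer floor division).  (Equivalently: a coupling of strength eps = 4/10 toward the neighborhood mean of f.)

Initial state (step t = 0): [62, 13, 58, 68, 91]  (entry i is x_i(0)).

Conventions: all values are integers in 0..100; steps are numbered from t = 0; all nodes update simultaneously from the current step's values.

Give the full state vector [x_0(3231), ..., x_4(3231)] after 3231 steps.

Answer: [43, 45, 39, 49, 74]
Key observation: The state at step 29, [43, 45, 39, 49, 74], reappears at step 31: the system is in a cycle of period 2 from step 29 on.  Therefore the state at step 3231 equals the state at step 29 + ((3231 - 29) mod 2) = 29, which is [43, 45, 39, 49, 74].

Derivation:
t=0: [62, 13, 58, 68, 91]
t=1: [20, 22, 16, 26, 49]
t=2: [37, 39, 33, 43, 66]
t=3: [61, 63, 57, 67, 40]
t=4: [18, 20, 14, 24, 48]
t=5: [33, 35, 29, 39, 63]
t=6: [53, 55, 49, 59, 33]
t=7: [73, 25, 69, 29, 53]
t=8: [43, 45, 39, 49, 73]
t=9: [73, 75, 69, 79, 53]
t=10: [42, 44, 38, 48, 73]
t=11: [71, 73, 67, 77, 52]
t=12: [39, 41, 35, 45, 70]
t=13: [65, 67, 61, 71, 46]
t=14: [27, 29, 23, 33, 58]
t=15: [41, 43, 37, 47, 22]
t=16: [70, 72, 66, 76, 51]
t=17: [37, 39, 33, 43, 68]
t=18: [61, 63, 57, 67, 42]
t=19: [19, 21, 15, 25, 50]
t=20: [36, 38, 32, 42, 67]
t=21: [59, 61, 55, 65, 40]
t=22: [15, 17, 11, 21, 46]
t=23: [28, 30, 24, 34, 59]
t=24: [43, 45, 39, 49, 24]
t=25: [74, 76, 70, 80, 55]
t=26: [35, 37, 31, 41, 16]
t=27: [58, 60, 54, 64, 39]
t=28: [23, 25, 69, 29, 54]
t=29: [43, 45, 39, 49, 74]
t=30: [73, 75, 69, 79, 54]
t=31: [43, 45, 39, 49, 74]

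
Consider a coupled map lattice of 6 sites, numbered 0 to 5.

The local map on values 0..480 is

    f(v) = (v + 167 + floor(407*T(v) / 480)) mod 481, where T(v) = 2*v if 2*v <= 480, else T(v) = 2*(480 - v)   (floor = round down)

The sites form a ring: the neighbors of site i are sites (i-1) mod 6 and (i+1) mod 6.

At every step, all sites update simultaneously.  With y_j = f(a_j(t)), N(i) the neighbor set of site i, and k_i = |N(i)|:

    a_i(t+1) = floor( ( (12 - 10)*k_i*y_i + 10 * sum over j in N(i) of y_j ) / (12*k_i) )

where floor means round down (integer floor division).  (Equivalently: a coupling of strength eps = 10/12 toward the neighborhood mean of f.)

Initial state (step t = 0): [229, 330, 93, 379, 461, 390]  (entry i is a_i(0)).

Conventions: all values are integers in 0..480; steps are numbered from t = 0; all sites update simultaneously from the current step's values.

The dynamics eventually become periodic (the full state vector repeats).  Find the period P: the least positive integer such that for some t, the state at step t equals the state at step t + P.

Simulating step by step:
t=0: [229, 330, 93, 379, 461, 390]
t=1: [258, 345, 280, 287, 223, 238]
t=2: [297, 303, 283, 296, 309, 307]
t=3: [288, 296, 293, 293, 289, 288]
t=4: [296, 296, 295, 296, 297, 298]
t=5: [293, 294, 294, 293, 293, 293]
t=6: [295, 295, 295, 295, 296, 296]
t=7: [294, 294, 294, 294, 294, 294]
t=8: [295, 295, 295, 295, 295, 295]
t=9: [294, 294, 294, 294, 294, 294]

Answer: 2
Key observation: The state at step 7, [294, 294, 294, 294, 294, 294], reappears at step 9 — and no state repeats earlier — so the cycle the system enters has period 2.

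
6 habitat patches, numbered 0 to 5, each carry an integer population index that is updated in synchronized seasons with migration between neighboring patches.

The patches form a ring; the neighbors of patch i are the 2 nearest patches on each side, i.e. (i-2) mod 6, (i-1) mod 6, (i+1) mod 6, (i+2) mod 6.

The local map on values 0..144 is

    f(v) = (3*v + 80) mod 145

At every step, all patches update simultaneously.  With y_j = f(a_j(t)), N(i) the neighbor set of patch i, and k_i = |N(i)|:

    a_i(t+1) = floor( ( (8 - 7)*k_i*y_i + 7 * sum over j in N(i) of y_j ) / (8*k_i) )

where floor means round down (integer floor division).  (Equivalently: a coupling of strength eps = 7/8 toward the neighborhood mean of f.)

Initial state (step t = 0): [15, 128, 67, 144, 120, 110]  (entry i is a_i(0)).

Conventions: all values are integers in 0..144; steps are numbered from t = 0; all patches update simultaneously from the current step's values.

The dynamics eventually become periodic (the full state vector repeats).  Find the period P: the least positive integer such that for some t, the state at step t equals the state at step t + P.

Answer: 6
Key observation: The state at step 35, [89, 58, 78, 89, 58, 78], reappears at step 41 — and no state repeats earlier — so the cycle the system enters has period 6.

Derivation:
t=0: [15, 128, 67, 144, 120, 110]
t=1: [79, 103, 68, 73, 100, 66]
t=2: [104, 79, 66, 101, 78, 65]
t=3: [81, 103, 70, 80, 103, 70]
t=4: [47, 26, 57, 47, 26, 57]
t=5: [61, 81, 52, 61, 81, 52]
t=6: [69, 95, 77, 69, 95, 77]
t=7: [59, 80, 97, 59, 80, 97]
t=8: [62, 88, 72, 62, 88, 72]
t=9: [41, 62, 77, 41, 62, 77]
t=10: [69, 49, 80, 69, 49, 80]
t=11: [66, 85, 101, 66, 85, 101]
t=12: [77, 104, 89, 77, 104, 89]
t=13: [72, 46, 60, 72, 46, 60]
t=14: [83, 62, 48, 83, 62, 48]
t=15: [92, 66, 79, 92, 66, 79]
t=16: [78, 57, 90, 78, 57, 90]
t=17: [75, 50, 64, 75, 50, 64]
t=18: [94, 72, 59, 94, 72, 59]
t=19: [60, 81, 48, 60, 81, 48]
t=20: [63, 89, 74, 63, 89, 74]
t=21: [45, 66, 80, 45, 66, 80]
t=22: [80, 60, 92, 80, 60, 92]
t=23: [82, 56, 71, 82, 56, 71]
t=24: [50, 29, 61, 50, 29, 61]
t=25: [71, 91, 61, 71, 91, 61]
t=26: [79, 60, 43, 79, 60, 43]
t=27: [81, 54, 70, 81, 54, 70]
t=28: [46, 26, 56, 46, 26, 56]
t=29: [59, 78, 50, 59, 78, 50]
t=30: [61, 89, 70, 61, 89, 70]
t=31: [39, 58, 76, 39, 58, 76]
t=32: [62, 44, 72, 62, 44, 72]
t=33: [47, 63, 83, 47, 63, 83]
t=34: [80, 65, 92, 80, 65, 92]
t=35: [89, 58, 78, 89, 58, 78]
t=36: [65, 49, 75, 65, 49, 75]
t=37: [58, 73, 94, 58, 73, 94]
t=38: [49, 80, 60, 49, 80, 60]
t=39: [73, 89, 63, 73, 89, 63]
t=40: [80, 65, 44, 80, 65, 44]
t=41: [89, 58, 78, 89, 58, 78]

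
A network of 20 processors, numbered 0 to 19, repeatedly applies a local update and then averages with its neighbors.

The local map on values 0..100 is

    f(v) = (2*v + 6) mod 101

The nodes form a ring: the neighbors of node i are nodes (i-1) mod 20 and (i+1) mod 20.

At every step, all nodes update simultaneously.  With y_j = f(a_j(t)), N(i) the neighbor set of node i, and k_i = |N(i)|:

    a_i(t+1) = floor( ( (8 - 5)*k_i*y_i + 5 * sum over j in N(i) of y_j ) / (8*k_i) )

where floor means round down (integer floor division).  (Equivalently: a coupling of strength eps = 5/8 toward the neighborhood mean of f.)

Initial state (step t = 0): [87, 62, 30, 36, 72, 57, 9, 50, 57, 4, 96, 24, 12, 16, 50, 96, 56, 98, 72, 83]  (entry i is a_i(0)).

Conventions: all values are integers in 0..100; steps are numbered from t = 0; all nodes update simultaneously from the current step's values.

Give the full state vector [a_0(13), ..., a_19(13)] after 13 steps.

Answer: [69, 50, 43, 53, 43, 39, 47, 47, 30, 16, 30, 37, 39, 34, 40, 48, 66, 67, 75, 75]

Derivation:
t=0: [87, 62, 30, 36, 72, 57, 9, 50, 57, 4, 96, 24, 12, 16, 50, 96, 56, 98, 72, 83]
t=1: [60, 56, 58, 65, 48, 29, 16, 15, 13, 41, 57, 59, 40, 25, 44, 43, 36, 20, 40, 66]
t=2: [26, 20, 24, 20, 31, 36, 45, 35, 50, 48, 41, 41, 56, 77, 81, 88, 72, 68, 58, 48]
t=3: [36, 52, 49, 55, 64, 80, 84, 60, 25, 29, 60, 65, 52, 48, 68, 66, 56, 37, 21, 25]
t=4: [49, 28, 8, 16, 37, 57, 55, 49, 48, 49, 40, 23, 14, 16, 27, 32, 42, 50, 60, 60]
t=5: [28, 31, 39, 46, 47, 36, 12, 6, 2, 28, 49, 57, 40, 43, 56, 73, 57, 37, 18, 18]
t=6: [57, 71, 83, 94, 92, 69, 41, 19, 28, 27, 26, 34, 66, 66, 51, 30, 48, 49, 53, 48]
t=7: [22, 45, 70, 84, 75, 71, 60, 63, 55, 60, 63, 57, 48, 27, 34, 27, 21, 4, 5, 9]
t=8: [56, 65, 69, 58, 58, 42, 33, 24, 23, 23, 25, 17, 25, 45, 65, 60, 41, 25, 17, 29]
t=9: [37, 31, 33, 27, 42, 62, 72, 59, 52, 53, 49, 50, 63, 64, 50, 47, 58, 61, 52, 41]
t=10: [78, 73, 67, 73, 61, 54, 34, 26, 14, 7, 6, 12, 23, 23, 43, 45, 47, 19, 39, 60]
t=11: [46, 50, 46, 39, 30, 36, 49, 55, 37, 23, 22, 33, 45, 64, 80, 96, 81, 74, 53, 54]
t=12: [42, 63, 64, 82, 75, 50, 30, 31, 50, 60, 57, 72, 68, 62, 65, 77, 72, 44, 24, 38]
t=13: [69, 50, 43, 53, 43, 39, 47, 47, 30, 16, 30, 37, 39, 34, 40, 48, 66, 67, 75, 75]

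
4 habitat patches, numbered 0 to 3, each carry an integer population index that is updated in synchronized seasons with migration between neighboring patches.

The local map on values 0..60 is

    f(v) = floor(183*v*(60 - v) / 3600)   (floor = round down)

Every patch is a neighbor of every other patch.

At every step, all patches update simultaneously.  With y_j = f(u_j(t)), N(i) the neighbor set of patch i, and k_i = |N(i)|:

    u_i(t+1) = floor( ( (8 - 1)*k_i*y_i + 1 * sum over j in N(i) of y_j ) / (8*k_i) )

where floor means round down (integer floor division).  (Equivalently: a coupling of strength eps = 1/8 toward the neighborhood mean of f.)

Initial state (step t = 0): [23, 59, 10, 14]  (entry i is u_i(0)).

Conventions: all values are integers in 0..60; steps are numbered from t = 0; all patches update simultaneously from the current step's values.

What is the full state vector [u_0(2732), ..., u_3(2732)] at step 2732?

Simulating step by step:
t=0: [23, 59, 10, 14]
t=1: [40, 5, 25, 30]
t=2: [39, 16, 42, 43]
t=3: [40, 35, 37, 37]
t=4: [40, 43, 42, 42]
t=5: [39, 37, 38, 38]
t=6: [41, 42, 42, 42]
t=7: [38, 38, 38, 38]
t=8: [42, 42, 42, 42]
t=9: [38, 38, 38, 38]

Answer: [42, 42, 42, 42]
Key observation: The state at step 7, [38, 38, 38, 38], reappears at step 9: the system is in a cycle of period 2 from step 7 on.  Therefore the state at step 2732 equals the state at step 7 + ((2732 - 7) mod 2) = 8, which is [42, 42, 42, 42].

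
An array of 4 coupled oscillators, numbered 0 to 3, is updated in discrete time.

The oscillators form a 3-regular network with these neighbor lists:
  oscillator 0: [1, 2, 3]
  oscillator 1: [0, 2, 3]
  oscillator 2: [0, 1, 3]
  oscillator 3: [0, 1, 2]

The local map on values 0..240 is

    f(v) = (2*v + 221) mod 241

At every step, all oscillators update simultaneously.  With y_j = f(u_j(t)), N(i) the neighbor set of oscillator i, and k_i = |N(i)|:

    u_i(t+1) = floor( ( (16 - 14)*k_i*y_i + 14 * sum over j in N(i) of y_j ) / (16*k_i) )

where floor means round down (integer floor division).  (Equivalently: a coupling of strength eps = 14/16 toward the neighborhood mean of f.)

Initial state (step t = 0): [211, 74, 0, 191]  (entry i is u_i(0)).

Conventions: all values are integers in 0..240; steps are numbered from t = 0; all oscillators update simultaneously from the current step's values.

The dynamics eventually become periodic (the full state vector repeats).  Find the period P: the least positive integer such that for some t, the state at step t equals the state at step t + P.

Simulating step by step:
t=0: [211, 74, 0, 191]
t=1: [157, 162, 147, 163]
t=2: [53, 51, 56, 51]
t=3: [85, 86, 84, 86]
t=4: [150, 150, 150, 150]
t=5: [39, 39, 39, 39]
t=6: [58, 58, 58, 58]
t=7: [96, 96, 96, 96]
t=8: [172, 172, 172, 172]
t=9: [83, 83, 83, 83]
t=10: [146, 146, 146, 146]
t=11: [31, 31, 31, 31]
t=12: [42, 42, 42, 42]
t=13: [64, 64, 64, 64]
t=14: [108, 108, 108, 108]
t=15: [196, 196, 196, 196]
t=16: [131, 131, 131, 131]
t=17: [1, 1, 1, 1]
t=18: [223, 223, 223, 223]
t=19: [185, 185, 185, 185]
t=20: [109, 109, 109, 109]
t=21: [198, 198, 198, 198]
t=22: [135, 135, 135, 135]
t=23: [9, 9, 9, 9]
t=24: [239, 239, 239, 239]
t=25: [217, 217, 217, 217]
t=26: [173, 173, 173, 173]
t=27: [85, 85, 85, 85]
t=28: [150, 150, 150, 150]

Answer: 24
Key observation: The state at step 4, [150, 150, 150, 150], reappears at step 28 — and no state repeats earlier — so the cycle the system enters has period 24.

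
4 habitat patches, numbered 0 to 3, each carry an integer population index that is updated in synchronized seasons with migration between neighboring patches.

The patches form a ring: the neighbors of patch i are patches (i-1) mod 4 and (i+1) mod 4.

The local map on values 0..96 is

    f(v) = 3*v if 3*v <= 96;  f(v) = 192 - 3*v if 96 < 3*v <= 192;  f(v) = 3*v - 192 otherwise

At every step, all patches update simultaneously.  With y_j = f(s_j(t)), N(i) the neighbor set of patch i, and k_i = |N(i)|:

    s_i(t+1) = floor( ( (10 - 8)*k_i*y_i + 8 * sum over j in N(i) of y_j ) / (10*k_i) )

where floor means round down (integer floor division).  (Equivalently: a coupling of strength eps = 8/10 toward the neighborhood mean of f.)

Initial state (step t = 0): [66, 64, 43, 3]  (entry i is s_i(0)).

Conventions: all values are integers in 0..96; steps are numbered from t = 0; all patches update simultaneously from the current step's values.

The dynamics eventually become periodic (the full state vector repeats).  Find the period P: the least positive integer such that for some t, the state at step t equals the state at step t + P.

Simulating step by step:
t=0: [66, 64, 43, 3]
t=1: [4, 27, 16, 29]
t=2: [69, 40, 76, 41]
t=3: [59, 34, 63, 34]
t=4: [75, 25, 72, 25]
t=5: [66, 37, 64, 37]
t=6: [66, 18, 64, 18]
t=7: [44, 13, 43, 13]
t=8: [43, 57, 43, 57]
t=9: [29, 54, 29, 54]
t=10: [41, 75, 41, 75]
t=11: [40, 61, 40, 61]
t=12: [21, 59, 21, 59]
t=13: [24, 53, 24, 53]
t=14: [40, 64, 40, 64]
t=15: [14, 57, 14, 57]
t=16: [25, 37, 25, 37]
t=17: [79, 76, 79, 76]
t=18: [37, 43, 37, 43]
t=19: [66, 77, 66, 77]
t=20: [32, 12, 32, 12]
t=21: [48, 84, 48, 84]
t=22: [57, 50, 57, 50]
t=23: [37, 25, 37, 25]
t=24: [76, 79, 76, 79]
t=25: [43, 37, 43, 37]
t=26: [77, 66, 77, 66]
t=27: [12, 32, 12, 32]
t=28: [84, 48, 84, 48]
t=29: [50, 57, 50, 57]
t=30: [25, 37, 25, 37]

Answer: 14
Key observation: The state at step 16, [25, 37, 25, 37], reappears at step 30 — and no state repeats earlier — so the cycle the system enters has period 14.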